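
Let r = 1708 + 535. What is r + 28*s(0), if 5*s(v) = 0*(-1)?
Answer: 2243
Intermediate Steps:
s(v) = 0 (s(v) = (0*(-1))/5 = (⅕)*0 = 0)
r = 2243
r + 28*s(0) = 2243 + 28*0 = 2243 + 0 = 2243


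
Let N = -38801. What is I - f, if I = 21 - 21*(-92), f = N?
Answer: 40754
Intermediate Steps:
f = -38801
I = 1953 (I = 21 + 1932 = 1953)
I - f = 1953 - 1*(-38801) = 1953 + 38801 = 40754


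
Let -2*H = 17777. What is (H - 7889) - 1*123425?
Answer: -280405/2 ≈ -1.4020e+5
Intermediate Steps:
H = -17777/2 (H = -½*17777 = -17777/2 ≈ -8888.5)
(H - 7889) - 1*123425 = (-17777/2 - 7889) - 1*123425 = -33555/2 - 123425 = -280405/2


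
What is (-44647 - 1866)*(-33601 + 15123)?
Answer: 859467214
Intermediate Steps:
(-44647 - 1866)*(-33601 + 15123) = -46513*(-18478) = 859467214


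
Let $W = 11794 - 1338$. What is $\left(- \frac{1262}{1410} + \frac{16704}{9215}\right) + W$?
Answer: $\frac{13586829971}{1299315} \approx 10457.0$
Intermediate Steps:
$W = 10456$
$\left(- \frac{1262}{1410} + \frac{16704}{9215}\right) + W = \left(- \frac{1262}{1410} + \frac{16704}{9215}\right) + 10456 = \left(\left(-1262\right) \frac{1}{1410} + 16704 \cdot \frac{1}{9215}\right) + 10456 = \left(- \frac{631}{705} + \frac{16704}{9215}\right) + 10456 = \frac{1192331}{1299315} + 10456 = \frac{13586829971}{1299315}$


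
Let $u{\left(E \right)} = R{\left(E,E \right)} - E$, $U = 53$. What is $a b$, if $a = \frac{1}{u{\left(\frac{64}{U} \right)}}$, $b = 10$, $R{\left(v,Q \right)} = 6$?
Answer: $\frac{265}{127} \approx 2.0866$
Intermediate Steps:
$u{\left(E \right)} = 6 - E$
$a = \frac{53}{254}$ ($a = \frac{1}{6 - \frac{64}{53}} = \frac{1}{\frac{254}{53}} = \frac{53}{254} \approx 0.20866$)
$a b = \frac{53}{254} \cdot 10 = \frac{265}{127}$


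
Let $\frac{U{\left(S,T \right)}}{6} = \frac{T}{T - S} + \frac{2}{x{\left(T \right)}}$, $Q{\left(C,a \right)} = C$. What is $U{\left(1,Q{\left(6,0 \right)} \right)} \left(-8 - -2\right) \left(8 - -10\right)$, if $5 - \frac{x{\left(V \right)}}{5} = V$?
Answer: $- \frac{2592}{5} \approx -518.4$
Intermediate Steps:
$x{\left(V \right)} = 25 - 5 V$
$U{\left(S,T \right)} = \frac{12}{25 - 5 T} + \frac{6 T}{T - S}$ ($U{\left(S,T \right)} = 6 \left(\frac{T}{T - S} + \frac{2}{25 - 5 T}\right) = 6 \left(\frac{2}{25 - 5 T} + \frac{T}{T - S}\right) = \frac{12}{25 - 5 T} + \frac{6 T}{T - S}$)
$U{\left(1,Q{\left(6,0 \right)} \right)} \left(-8 - -2\right) \left(8 - -10\right) = \frac{6 \left(\left(-2\right) 1 + 2 \cdot 6 - 30 \left(-5 + 6\right)\right)}{5 \left(-5 + 6\right) \left(1 - 6\right)} \left(-8 - -2\right) \left(8 - -10\right) = \frac{6 \left(-2 + 12 - 30 \cdot 1\right)}{5 \cdot 1 \left(1 - 6\right)} \left(-8 + 2\right) \left(8 + 10\right) = \frac{6}{5} \cdot 1 \frac{1}{-5} \left(-2 + 12 - 30\right) \left(-6\right) 18 = \frac{6}{5} \cdot 1 \left(- \frac{1}{5}\right) \left(-20\right) \left(-6\right) 18 = \frac{24}{5} \left(-6\right) 18 = \left(- \frac{144}{5}\right) 18 = - \frac{2592}{5}$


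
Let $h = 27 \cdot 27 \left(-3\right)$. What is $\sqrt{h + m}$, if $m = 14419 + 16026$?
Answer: $\sqrt{28258} \approx 168.1$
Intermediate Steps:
$m = 30445$
$h = -2187$ ($h = 729 \left(-3\right) = -2187$)
$\sqrt{h + m} = \sqrt{-2187 + 30445} = \sqrt{28258}$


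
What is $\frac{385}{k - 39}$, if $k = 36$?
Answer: $- \frac{385}{3} \approx -128.33$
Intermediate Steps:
$\frac{385}{k - 39} = \frac{385}{36 - 39} = \frac{385}{-3} = 385 \left(- \frac{1}{3}\right) = - \frac{385}{3}$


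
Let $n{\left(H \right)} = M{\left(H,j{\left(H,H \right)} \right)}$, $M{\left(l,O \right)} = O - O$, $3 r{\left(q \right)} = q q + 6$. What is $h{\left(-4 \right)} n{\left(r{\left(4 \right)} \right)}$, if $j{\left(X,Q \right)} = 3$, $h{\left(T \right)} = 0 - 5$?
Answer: $0$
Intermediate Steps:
$r{\left(q \right)} = 2 + \frac{q^{2}}{3}$ ($r{\left(q \right)} = \frac{q q + 6}{3} = \frac{q^{2} + 6}{3} = \frac{6 + q^{2}}{3} = 2 + \frac{q^{2}}{3}$)
$h{\left(T \right)} = -5$
$M{\left(l,O \right)} = 0$
$n{\left(H \right)} = 0$
$h{\left(-4 \right)} n{\left(r{\left(4 \right)} \right)} = \left(-5\right) 0 = 0$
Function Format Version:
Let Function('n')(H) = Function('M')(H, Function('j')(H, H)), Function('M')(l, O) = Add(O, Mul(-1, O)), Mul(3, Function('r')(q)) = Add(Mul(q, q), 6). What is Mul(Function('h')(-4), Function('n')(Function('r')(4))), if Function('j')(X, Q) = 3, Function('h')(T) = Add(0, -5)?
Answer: 0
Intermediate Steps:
Function('r')(q) = Add(2, Mul(Rational(1, 3), Pow(q, 2))) (Function('r')(q) = Mul(Rational(1, 3), Add(Mul(q, q), 6)) = Mul(Rational(1, 3), Add(Pow(q, 2), 6)) = Mul(Rational(1, 3), Add(6, Pow(q, 2))) = Add(2, Mul(Rational(1, 3), Pow(q, 2))))
Function('h')(T) = -5
Function('M')(l, O) = 0
Function('n')(H) = 0
Mul(Function('h')(-4), Function('n')(Function('r')(4))) = Mul(-5, 0) = 0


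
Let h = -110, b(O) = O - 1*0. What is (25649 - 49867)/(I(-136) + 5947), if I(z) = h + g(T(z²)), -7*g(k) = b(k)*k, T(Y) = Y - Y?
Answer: -24218/5837 ≈ -4.1490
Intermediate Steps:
b(O) = O (b(O) = O + 0 = O)
T(Y) = 0
g(k) = -k²/7 (g(k) = -k*k/7 = -k²/7)
I(z) = -110 (I(z) = -110 - ⅐*0² = -110 - ⅐*0 = -110 + 0 = -110)
(25649 - 49867)/(I(-136) + 5947) = (25649 - 49867)/(-110 + 5947) = -24218/5837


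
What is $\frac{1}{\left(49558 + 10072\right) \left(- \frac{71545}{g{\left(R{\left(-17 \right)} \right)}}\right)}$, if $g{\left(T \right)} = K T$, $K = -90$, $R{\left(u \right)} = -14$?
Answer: $- \frac{126}{426622835} \approx -2.9534 \cdot 10^{-7}$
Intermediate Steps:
$g{\left(T \right)} = - 90 T$
$\frac{1}{\left(49558 + 10072\right) \left(- \frac{71545}{g{\left(R{\left(-17 \right)} \right)}}\right)} = \frac{1}{\left(49558 + 10072\right) \left(- \frac{71545}{\left(-90\right) \left(-14\right)}\right)} = \frac{1}{59630 \left(- \frac{71545}{1260}\right)} = \frac{1}{59630 \left(\left(-71545\right) \frac{1}{1260}\right)} = \frac{1}{59630 \left(- \frac{14309}{252}\right)} = \frac{1}{59630} \left(- \frac{252}{14309}\right) = - \frac{126}{426622835}$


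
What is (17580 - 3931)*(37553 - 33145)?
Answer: 60164792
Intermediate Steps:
(17580 - 3931)*(37553 - 33145) = 13649*4408 = 60164792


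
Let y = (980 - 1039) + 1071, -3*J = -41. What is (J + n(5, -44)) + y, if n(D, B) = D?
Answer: 3092/3 ≈ 1030.7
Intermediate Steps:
J = 41/3 (J = -1/3*(-41) = 41/3 ≈ 13.667)
y = 1012 (y = -59 + 1071 = 1012)
(J + n(5, -44)) + y = (41/3 + 5) + 1012 = 56/3 + 1012 = 3092/3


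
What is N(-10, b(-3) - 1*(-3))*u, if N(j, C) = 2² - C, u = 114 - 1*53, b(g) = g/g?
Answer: 0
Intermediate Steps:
b(g) = 1
u = 61 (u = 114 - 53 = 61)
N(j, C) = 4 - C
N(-10, b(-3) - 1*(-3))*u = (4 - (1 - 1*(-3)))*61 = (4 - (1 + 3))*61 = (4 - 1*4)*61 = (4 - 4)*61 = 0*61 = 0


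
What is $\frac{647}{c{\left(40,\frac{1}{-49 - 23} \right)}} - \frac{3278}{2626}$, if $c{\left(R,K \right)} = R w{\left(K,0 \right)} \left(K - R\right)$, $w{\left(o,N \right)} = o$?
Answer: $\frac{526873333}{18913765} \approx 27.857$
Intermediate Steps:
$c{\left(R,K \right)} = K R \left(K - R\right)$ ($c{\left(R,K \right)} = R K \left(K - R\right) = K R \left(K - R\right)$)
$\frac{647}{c{\left(40,\frac{1}{-49 - 23} \right)}} - \frac{3278}{2626} = \frac{647}{\frac{1}{-49 - 23} \cdot 40 \left(\frac{1}{-49 - 23} - 40\right)} - \frac{3278}{2626} = \frac{647}{\frac{1}{-72} \cdot 40 \left(\frac{1}{-72} - 40\right)} - \frac{1639}{1313} = \frac{647}{\left(- \frac{1}{72}\right) 40 \left(- \frac{1}{72} - 40\right)} - \frac{1639}{1313} = \frac{647}{\left(- \frac{1}{72}\right) 40 \left(- \frac{2881}{72}\right)} - \frac{1639}{1313} = \frac{647}{\frac{14405}{648}} - \frac{1639}{1313} = 647 \cdot \frac{648}{14405} - \frac{1639}{1313} = \frac{419256}{14405} - \frac{1639}{1313} = \frac{526873333}{18913765}$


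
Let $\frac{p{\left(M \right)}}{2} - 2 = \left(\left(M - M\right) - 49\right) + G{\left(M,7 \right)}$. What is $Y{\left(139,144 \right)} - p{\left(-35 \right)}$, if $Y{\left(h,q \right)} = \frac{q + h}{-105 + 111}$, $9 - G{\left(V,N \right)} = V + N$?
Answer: $\frac{403}{6} \approx 67.167$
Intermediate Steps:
$G{\left(V,N \right)} = 9 - N - V$ ($G{\left(V,N \right)} = 9 - \left(V + N\right) = 9 - \left(N + V\right) = 9 - N - V$)
$p{\left(M \right)} = -90 - 2 M$ ($p{\left(M \right)} = 4 + 2 \left(\left(\left(M - M\right) - 49\right) - \left(-2 + M\right)\right) = 4 + 2 \left(\left(0 - 49\right) - \left(-2 + M\right)\right) = 4 + 2 \left(-49 - \left(-2 + M\right)\right) = 4 + 2 \left(-47 - M\right) = 4 - \left(94 + 2 M\right) = -90 - 2 M$)
$Y{\left(h,q \right)} = \frac{h}{6} + \frac{q}{6}$ ($Y{\left(h,q \right)} = \frac{h + q}{6} = \left(h + q\right) \frac{1}{6} = \frac{h}{6} + \frac{q}{6}$)
$Y{\left(139,144 \right)} - p{\left(-35 \right)} = \left(\frac{1}{6} \cdot 139 + \frac{1}{6} \cdot 144\right) - \left(-90 - -70\right) = \left(\frac{139}{6} + 24\right) - \left(-90 + 70\right) = \frac{283}{6} - -20 = \frac{283}{6} + 20 = \frac{403}{6}$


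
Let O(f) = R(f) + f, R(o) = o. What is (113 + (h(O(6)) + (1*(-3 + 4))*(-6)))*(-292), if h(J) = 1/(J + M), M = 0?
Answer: -93805/3 ≈ -31268.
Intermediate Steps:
O(f) = 2*f (O(f) = f + f = 2*f)
h(J) = 1/J (h(J) = 1/(J + 0) = 1/J)
(113 + (h(O(6)) + (1*(-3 + 4))*(-6)))*(-292) = (113 + (1/(2*6) + (1*(-3 + 4))*(-6)))*(-292) = (113 + (1/12 + (1*1)*(-6)))*(-292) = (113 + (1/12 + 1*(-6)))*(-292) = (113 + (1/12 - 6))*(-292) = (113 - 71/12)*(-292) = (1285/12)*(-292) = -93805/3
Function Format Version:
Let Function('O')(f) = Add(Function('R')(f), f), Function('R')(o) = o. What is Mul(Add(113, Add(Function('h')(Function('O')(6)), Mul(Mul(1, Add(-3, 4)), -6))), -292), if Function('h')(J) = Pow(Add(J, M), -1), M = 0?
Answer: Rational(-93805, 3) ≈ -31268.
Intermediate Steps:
Function('O')(f) = Mul(2, f) (Function('O')(f) = Add(f, f) = Mul(2, f))
Function('h')(J) = Pow(J, -1) (Function('h')(J) = Pow(Add(J, 0), -1) = Pow(J, -1))
Mul(Add(113, Add(Function('h')(Function('O')(6)), Mul(Mul(1, Add(-3, 4)), -6))), -292) = Mul(Add(113, Add(Pow(Mul(2, 6), -1), Mul(Mul(1, Add(-3, 4)), -6))), -292) = Mul(Add(113, Add(Pow(12, -1), Mul(Mul(1, 1), -6))), -292) = Mul(Add(113, Add(Rational(1, 12), Mul(1, -6))), -292) = Mul(Add(113, Add(Rational(1, 12), -6)), -292) = Mul(Add(113, Rational(-71, 12)), -292) = Mul(Rational(1285, 12), -292) = Rational(-93805, 3)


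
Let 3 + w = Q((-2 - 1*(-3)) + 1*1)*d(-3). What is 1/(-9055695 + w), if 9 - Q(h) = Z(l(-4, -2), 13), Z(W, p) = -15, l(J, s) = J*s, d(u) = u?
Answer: -1/9055770 ≈ -1.1043e-7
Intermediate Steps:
Q(h) = 24 (Q(h) = 9 - 1*(-15) = 9 + 15 = 24)
w = -75 (w = -3 + 24*(-3) = -3 - 72 = -75)
1/(-9055695 + w) = 1/(-9055695 - 75) = 1/(-9055770) = -1/9055770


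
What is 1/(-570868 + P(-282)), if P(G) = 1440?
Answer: -1/569428 ≈ -1.7561e-6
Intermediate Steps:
1/(-570868 + P(-282)) = 1/(-570868 + 1440) = 1/(-569428) = -1/569428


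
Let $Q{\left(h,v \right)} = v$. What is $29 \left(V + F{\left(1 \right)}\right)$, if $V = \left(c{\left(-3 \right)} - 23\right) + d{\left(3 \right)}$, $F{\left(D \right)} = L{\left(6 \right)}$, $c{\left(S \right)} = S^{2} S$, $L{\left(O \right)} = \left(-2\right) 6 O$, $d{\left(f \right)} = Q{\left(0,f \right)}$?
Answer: $-3451$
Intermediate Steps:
$d{\left(f \right)} = f$
$L{\left(O \right)} = - 12 O$
$c{\left(S \right)} = S^{3}$
$F{\left(D \right)} = -72$ ($F{\left(D \right)} = \left(-12\right) 6 = -72$)
$V = -47$ ($V = \left(\left(-3\right)^{3} - 23\right) + 3 = \left(-27 - 23\right) + 3 = -50 + 3 = -47$)
$29 \left(V + F{\left(1 \right)}\right) = 29 \left(-47 - 72\right) = 29 \left(-119\right) = -3451$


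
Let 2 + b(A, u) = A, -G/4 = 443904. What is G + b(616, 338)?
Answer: -1775002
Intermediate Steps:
G = -1775616 (G = -4*443904 = -1775616)
b(A, u) = -2 + A
G + b(616, 338) = -1775616 + (-2 + 616) = -1775616 + 614 = -1775002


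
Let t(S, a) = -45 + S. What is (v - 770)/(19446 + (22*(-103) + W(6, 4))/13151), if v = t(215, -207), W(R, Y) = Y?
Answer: -657550/21311007 ≈ -0.030855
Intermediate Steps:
v = 170 (v = -45 + 215 = 170)
(v - 770)/(19446 + (22*(-103) + W(6, 4))/13151) = (170 - 770)/(19446 + (22*(-103) + 4)/13151) = -600/(19446 + (-2266 + 4)*(1/13151)) = -600/(19446 - 2262*1/13151) = -600/(19446 - 2262/13151) = -600/255732084/13151 = -600*13151/255732084 = -657550/21311007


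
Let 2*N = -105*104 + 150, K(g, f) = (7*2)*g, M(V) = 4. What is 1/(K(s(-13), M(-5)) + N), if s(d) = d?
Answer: -1/5567 ≈ -0.00017963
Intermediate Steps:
K(g, f) = 14*g
N = -5385 (N = (-105*104 + 150)/2 = (-10920 + 150)/2 = (1/2)*(-10770) = -5385)
1/(K(s(-13), M(-5)) + N) = 1/(14*(-13) - 5385) = 1/(-182 - 5385) = 1/(-5567) = -1/5567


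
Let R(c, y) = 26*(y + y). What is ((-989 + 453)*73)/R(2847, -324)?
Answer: 4891/2106 ≈ 2.3224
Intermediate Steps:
R(c, y) = 52*y (R(c, y) = 26*(2*y) = 52*y)
((-989 + 453)*73)/R(2847, -324) = ((-989 + 453)*73)/((52*(-324))) = -536*73/(-16848) = -39128*(-1/16848) = 4891/2106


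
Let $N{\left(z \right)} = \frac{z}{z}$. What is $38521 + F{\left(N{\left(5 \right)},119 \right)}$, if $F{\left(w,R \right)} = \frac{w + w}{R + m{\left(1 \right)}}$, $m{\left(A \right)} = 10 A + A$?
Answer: $\frac{2503866}{65} \approx 38521.0$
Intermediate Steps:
$m{\left(A \right)} = 11 A$
$N{\left(z \right)} = 1$
$F{\left(w,R \right)} = \frac{2 w}{11 + R}$ ($F{\left(w,R \right)} = \frac{w + w}{R + 11 \cdot 1} = \frac{2 w}{R + 11} = \frac{2 w}{11 + R}$)
$38521 + F{\left(N{\left(5 \right)},119 \right)} = 38521 + 2 \cdot 1 \frac{1}{11 + 119} = 38521 + 2 \cdot 1 \cdot \frac{1}{130} = 38521 + \frac{1}{65} = \frac{2503866}{65}$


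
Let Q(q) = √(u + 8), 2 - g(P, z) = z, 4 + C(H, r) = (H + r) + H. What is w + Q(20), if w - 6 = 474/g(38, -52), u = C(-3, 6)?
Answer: 151/9 ≈ 16.778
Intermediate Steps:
C(H, r) = -4 + r + 2*H (C(H, r) = -4 + ((H + r) + H) = -4 + (r + 2*H) = -4 + r + 2*H)
u = -4 (u = -4 + 6 + 2*(-3) = -4 + 6 - 6 = -4)
g(P, z) = 2 - z
Q(q) = 2 (Q(q) = √(-4 + 8) = √4 = 2)
w = 133/9 (w = 6 + 474/(2 - 1*(-52)) = 6 + 474/(2 + 52) = 6 + 474/54 = 6 + 474*(1/54) = 6 + 79/9 = 133/9 ≈ 14.778)
w + Q(20) = 133/9 + 2 = 151/9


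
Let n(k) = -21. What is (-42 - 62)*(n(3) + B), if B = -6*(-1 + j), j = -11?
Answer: -5304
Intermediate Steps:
B = 72 (B = -6*(-1 - 11) = -6*(-12) = 72)
(-42 - 62)*(n(3) + B) = (-42 - 62)*(-21 + 72) = -104*51 = -5304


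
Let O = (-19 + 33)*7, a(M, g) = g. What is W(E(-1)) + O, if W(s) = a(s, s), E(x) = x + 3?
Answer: 100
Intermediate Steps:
E(x) = 3 + x
W(s) = s
O = 98 (O = 14*7 = 98)
W(E(-1)) + O = (3 - 1) + 98 = 2 + 98 = 100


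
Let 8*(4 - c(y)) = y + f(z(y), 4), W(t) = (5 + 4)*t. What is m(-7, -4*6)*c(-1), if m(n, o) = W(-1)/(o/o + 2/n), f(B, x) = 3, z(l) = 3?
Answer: -189/4 ≈ -47.250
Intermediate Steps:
W(t) = 9*t
m(n, o) = -9/(1 + 2/n) (m(n, o) = (9*(-1))/(o/o + 2/n) = -9/(1 + 2/n))
c(y) = 29/8 - y/8 (c(y) = 4 - (y + 3)/8 = 4 - (3 + y)/8 = 4 + (-3/8 - y/8) = 29/8 - y/8)
m(-7, -4*6)*c(-1) = (-9*(-7)/(2 - 7))*(29/8 - 1/8*(-1)) = (-9*(-7)/(-5))*(29/8 + 1/8) = -9*(-7)*(-1/5)*(15/4) = -63/5*15/4 = -189/4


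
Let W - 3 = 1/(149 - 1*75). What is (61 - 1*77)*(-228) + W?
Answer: 270175/74 ≈ 3651.0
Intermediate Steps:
W = 223/74 (W = 3 + 1/(149 - 1*75) = 3 + 1/(149 - 75) = 3 + 1/74 = 223/74 ≈ 3.0135)
(61 - 1*77)*(-228) + W = (61 - 1*77)*(-228) + 223/74 = (61 - 77)*(-228) + 223/74 = -16*(-228) + 223/74 = 3648 + 223/74 = 270175/74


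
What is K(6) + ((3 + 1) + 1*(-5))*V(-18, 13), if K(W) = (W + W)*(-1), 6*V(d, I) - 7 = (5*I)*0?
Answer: -79/6 ≈ -13.167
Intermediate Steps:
V(d, I) = 7/6 (V(d, I) = 7/6 + ((5*I)*0)/6 = 7/6 + (⅙)*0 = 7/6 + 0 = 7/6)
K(W) = -2*W (K(W) = (2*W)*(-1) = -2*W)
K(6) + ((3 + 1) + 1*(-5))*V(-18, 13) = -2*6 + ((3 + 1) + 1*(-5))*(7/6) = -12 + (4 - 5)*(7/6) = -12 - 1*7/6 = -12 - 7/6 = -79/6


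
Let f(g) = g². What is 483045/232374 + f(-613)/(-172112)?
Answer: -696850761/6665725648 ≈ -0.10454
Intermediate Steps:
483045/232374 + f(-613)/(-172112) = 483045/232374 + (-613)²/(-172112) = 483045*(1/232374) + 375769*(-1/172112) = 161015/77458 - 375769/172112 = -696850761/6665725648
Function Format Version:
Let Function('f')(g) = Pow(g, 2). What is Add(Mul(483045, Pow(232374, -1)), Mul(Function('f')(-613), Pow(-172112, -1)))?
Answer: Rational(-696850761, 6665725648) ≈ -0.10454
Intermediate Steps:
Add(Mul(483045, Pow(232374, -1)), Mul(Function('f')(-613), Pow(-172112, -1))) = Add(Mul(483045, Pow(232374, -1)), Mul(Pow(-613, 2), Pow(-172112, -1))) = Add(Mul(483045, Rational(1, 232374)), Mul(375769, Rational(-1, 172112))) = Add(Rational(161015, 77458), Rational(-375769, 172112)) = Rational(-696850761, 6665725648)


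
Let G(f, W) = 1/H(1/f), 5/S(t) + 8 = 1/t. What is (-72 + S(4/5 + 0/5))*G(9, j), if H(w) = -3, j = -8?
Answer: 1964/81 ≈ 24.247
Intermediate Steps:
S(t) = 5/(-8 + 1/t)
G(f, W) = -1/3 (G(f, W) = 1/(-3) = -1/3)
(-72 + S(4/5 + 0/5))*G(9, j) = (-72 - 5*(4/5 + 0/5)/(-1 + 8*(4/5 + 0/5)))*(-1/3) = (-72 - 5*(4*(1/5) + 0*(1/5))/(-1 + 8*(4*(1/5) + 0*(1/5))))*(-1/3) = (-72 - 5*(4/5 + 0)/(-1 + 8*(4/5 + 0)))*(-1/3) = (-72 - 5*4/5/(-1 + 8*(4/5)))*(-1/3) = (-72 - 5*4/5/(-1 + 32/5))*(-1/3) = (-72 - 5*4/5/27/5)*(-1/3) = (-72 - 5*4/5*5/27)*(-1/3) = (-72 - 20/27)*(-1/3) = -1964/27*(-1/3) = 1964/81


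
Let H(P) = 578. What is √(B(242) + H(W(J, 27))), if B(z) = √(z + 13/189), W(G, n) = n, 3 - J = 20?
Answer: √(254898 + 7*√960771)/21 ≈ 24.363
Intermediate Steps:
J = -17 (J = 3 - 1*20 = 3 - 20 = -17)
B(z) = √(13/189 + z) (B(z) = √(z + 13*(1/189)) = √(z + 13/189) = √(13/189 + z))
√(B(242) + H(W(J, 27))) = √(√(273 + 3969*242)/63 + 578) = √(√(273 + 960498)/63 + 578) = √(√960771/63 + 578) = √(578 + √960771/63)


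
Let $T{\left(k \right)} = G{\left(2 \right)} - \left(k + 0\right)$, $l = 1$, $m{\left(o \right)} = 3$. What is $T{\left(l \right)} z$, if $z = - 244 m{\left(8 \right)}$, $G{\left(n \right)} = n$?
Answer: $-732$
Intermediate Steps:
$T{\left(k \right)} = 2 - k$ ($T{\left(k \right)} = 2 - \left(k + 0\right) = 2 - k$)
$z = -732$ ($z = \left(-244\right) 3 = -732$)
$T{\left(l \right)} z = \left(2 - 1\right) \left(-732\right) = 1 \left(-732\right) = -732$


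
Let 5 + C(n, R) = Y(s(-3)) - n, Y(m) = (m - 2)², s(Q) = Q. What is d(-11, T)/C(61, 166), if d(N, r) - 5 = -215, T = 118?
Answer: 210/41 ≈ 5.1219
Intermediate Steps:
Y(m) = (-2 + m)²
d(N, r) = -210 (d(N, r) = 5 - 215 = -210)
C(n, R) = 20 - n (C(n, R) = -5 + ((-2 - 3)² - n) = -5 + ((-5)² - n) = -5 + (25 - n) = 20 - n)
d(-11, T)/C(61, 166) = -210/(20 - 1*61) = -210/(20 - 61) = -210/(-41) = -210*(-1/41) = 210/41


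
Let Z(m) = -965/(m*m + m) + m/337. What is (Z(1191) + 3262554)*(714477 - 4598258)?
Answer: -6062207946449581502543/478429464 ≈ -1.2671e+13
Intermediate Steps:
Z(m) = -965/(m + m²) + m/337 (Z(m) = -965/(m² + m) + m*(1/337) = -965/(m + m²) + m/337)
(Z(1191) + 3262554)*(714477 - 4598258) = ((1/337)*(-325205 + 1191² + 1191³)/(1191*(1 + 1191)) + 3262554)*(714477 - 4598258) = ((1/337)*(1/1191)*(-325205 + 1418481 + 1689410871)/1192 + 3262554)*(-3883781) = ((1/337)*(1/1191)*(1/1192)*1690504147 + 3262554)*(-3883781) = (1690504147/478429464 + 3262554)*(-3883781) = (1560903651995203/478429464)*(-3883781) = -6062207946449581502543/478429464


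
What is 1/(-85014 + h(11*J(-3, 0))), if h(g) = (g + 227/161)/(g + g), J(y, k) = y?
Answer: -5313/451676839 ≈ -1.1763e-5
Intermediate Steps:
h(g) = (227/161 + g)/(2*g) (h(g) = (g + 227*(1/161))/((2*g)) = (g + 227/161)*(1/(2*g)) = (227/161 + g)*(1/(2*g)) = (227/161 + g)/(2*g))
1/(-85014 + h(11*J(-3, 0))) = 1/(-85014 + (227 + 161*(11*(-3)))/(322*((11*(-3))))) = 1/(-85014 + (1/322)*(227 + 161*(-33))/(-33)) = 1/(-85014 + (1/322)*(-1/33)*(227 - 5313)) = 1/(-85014 + (1/322)*(-1/33)*(-5086)) = 1/(-85014 + 2543/5313) = 1/(-451676839/5313) = -5313/451676839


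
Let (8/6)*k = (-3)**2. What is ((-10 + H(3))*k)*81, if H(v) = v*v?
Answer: -2187/4 ≈ -546.75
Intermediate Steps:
H(v) = v**2
k = 27/4 (k = (3/4)*(-3)**2 = (3/4)*9 = 27/4 ≈ 6.7500)
((-10 + H(3))*k)*81 = ((-10 + 3**2)*(27/4))*81 = ((-10 + 9)*(27/4))*81 = -1*27/4*81 = -27/4*81 = -2187/4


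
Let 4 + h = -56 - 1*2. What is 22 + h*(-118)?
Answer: 7338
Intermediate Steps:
h = -62 (h = -4 + (-56 - 1*2) = -4 + (-56 - 2) = -4 - 58 = -62)
22 + h*(-118) = 22 - 62*(-118) = 22 + 7316 = 7338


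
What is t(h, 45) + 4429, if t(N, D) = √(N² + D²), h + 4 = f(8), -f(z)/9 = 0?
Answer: 4429 + √2041 ≈ 4474.2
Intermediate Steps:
f(z) = 0 (f(z) = -9*0 = 0)
h = -4 (h = -4 + 0 = -4)
t(N, D) = √(D² + N²)
t(h, 45) + 4429 = √(45² + (-4)²) + 4429 = √(2025 + 16) + 4429 = √2041 + 4429 = 4429 + √2041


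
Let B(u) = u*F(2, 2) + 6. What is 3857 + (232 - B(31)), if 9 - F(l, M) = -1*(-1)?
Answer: 3835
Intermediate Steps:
F(l, M) = 8 (F(l, M) = 9 - (-1)*(-1) = 9 - 1*1 = 9 - 1 = 8)
B(u) = 6 + 8*u (B(u) = u*8 + 6 = 8*u + 6 = 6 + 8*u)
3857 + (232 - B(31)) = 3857 + (232 - (6 + 8*31)) = 3857 + (232 - (6 + 248)) = 3857 + (232 - 1*254) = 3857 + (232 - 254) = 3857 - 22 = 3835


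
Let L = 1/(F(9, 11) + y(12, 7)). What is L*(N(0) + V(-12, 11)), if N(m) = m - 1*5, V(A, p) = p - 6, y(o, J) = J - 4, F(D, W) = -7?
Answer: 0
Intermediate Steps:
y(o, J) = -4 + J
V(A, p) = -6 + p
L = -1/4 (L = 1/(-7 + (-4 + 7)) = 1/(-7 + 3) = 1/(-4) = -1/4 ≈ -0.25000)
N(m) = -5 + m (N(m) = m - 5 = -5 + m)
L*(N(0) + V(-12, 11)) = -((-5 + 0) + (-6 + 11))/4 = -(-5 + 5)/4 = -1/4*0 = 0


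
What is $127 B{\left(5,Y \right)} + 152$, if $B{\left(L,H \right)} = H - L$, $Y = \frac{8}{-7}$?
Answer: $- \frac{4397}{7} \approx -628.14$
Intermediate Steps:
$Y = - \frac{8}{7}$ ($Y = 8 \left(- \frac{1}{7}\right) = - \frac{8}{7} \approx -1.1429$)
$127 B{\left(5,Y \right)} + 152 = 127 \left(- \frac{8}{7} - 5\right) + 152 = 127 \left(- \frac{43}{7}\right) + 152 = - \frac{5461}{7} + 152 = - \frac{4397}{7}$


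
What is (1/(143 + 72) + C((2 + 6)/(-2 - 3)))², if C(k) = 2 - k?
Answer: 24025/1849 ≈ 12.994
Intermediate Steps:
(1/(143 + 72) + C((2 + 6)/(-2 - 3)))² = (1/(143 + 72) + (2 - (2 + 6)/(-2 - 3)))² = (1/215 + (2 - 8/(-5)))² = (1/215 + (2 - 8*(-1)/5))² = (1/215 + (2 - 1*(-8/5)))² = (1/215 + (2 + 8/5))² = (1/215 + 18/5)² = (155/43)² = 24025/1849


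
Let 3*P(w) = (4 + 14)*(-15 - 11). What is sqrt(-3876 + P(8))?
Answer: 24*I*sqrt(7) ≈ 63.498*I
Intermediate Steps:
P(w) = -156 (P(w) = ((4 + 14)*(-15 - 11))/3 = (18*(-26))/3 = (1/3)*(-468) = -156)
sqrt(-3876 + P(8)) = sqrt(-3876 - 156) = sqrt(-4032) = 24*I*sqrt(7)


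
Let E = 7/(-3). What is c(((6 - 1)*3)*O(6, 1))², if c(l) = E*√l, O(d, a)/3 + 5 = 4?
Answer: -245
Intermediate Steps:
O(d, a) = -3 (O(d, a) = -15 + 3*4 = -15 + 12 = -3)
E = -7/3 (E = 7*(-⅓) = -7/3 ≈ -2.3333)
c(l) = -7*√l/3
c(((6 - 1)*3)*O(6, 1))² = (-7*3*I*√5/3)² = (-7*I*√5)² = -245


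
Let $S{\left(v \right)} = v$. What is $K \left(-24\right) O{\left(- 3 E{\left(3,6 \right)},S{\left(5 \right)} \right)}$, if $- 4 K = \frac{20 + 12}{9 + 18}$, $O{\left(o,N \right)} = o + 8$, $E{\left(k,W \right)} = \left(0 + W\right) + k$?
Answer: $- \frac{1216}{9} \approx -135.11$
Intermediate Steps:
$E{\left(k,W \right)} = W + k$
$O{\left(o,N \right)} = 8 + o$
$K = - \frac{8}{27}$ ($K = - \frac{\left(20 + 12\right) \frac{1}{9 + 18}}{4} = - \frac{32 \cdot \frac{1}{27}}{4} = \left(- \frac{1}{4}\right) \frac{32}{27} = - \frac{8}{27} \approx -0.2963$)
$K \left(-24\right) O{\left(- 3 E{\left(3,6 \right)},S{\left(5 \right)} \right)} = \left(- \frac{8}{27}\right) \left(-24\right) \left(8 - 3 \left(6 + 3\right)\right) = \frac{64 \left(8 - 27\right)}{9} = \frac{64}{9} \left(-19\right) = - \frac{1216}{9}$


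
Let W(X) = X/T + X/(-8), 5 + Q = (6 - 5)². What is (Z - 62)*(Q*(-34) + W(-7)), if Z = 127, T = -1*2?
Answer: 72995/8 ≈ 9124.4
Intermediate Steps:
T = -2
Q = -4 (Q = -5 + (6 - 5)² = -5 + 1² = -5 + 1 = -4)
W(X) = -5*X/8 (W(X) = X/(-2) + X/(-8) = X*(-½) + X*(-⅛) = -X/2 - X/8 = -5*X/8)
(Z - 62)*(Q*(-34) + W(-7)) = (127 - 62)*(-4*(-34) - 5/8*(-7)) = 65*(136 + 35/8) = 65*(1123/8) = 72995/8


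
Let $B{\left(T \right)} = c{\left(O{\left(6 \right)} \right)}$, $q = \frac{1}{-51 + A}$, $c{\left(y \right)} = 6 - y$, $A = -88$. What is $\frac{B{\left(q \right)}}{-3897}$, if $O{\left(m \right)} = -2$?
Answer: $- \frac{8}{3897} \approx -0.0020529$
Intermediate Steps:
$q = - \frac{1}{139}$ ($q = \frac{1}{-51 - 88} = \frac{1}{-139} = - \frac{1}{139} \approx -0.0071942$)
$B{\left(T \right)} = 8$ ($B{\left(T \right)} = 6 - -2 = 6 + 2 = 8$)
$\frac{B{\left(q \right)}}{-3897} = \frac{8}{-3897} = 8 \left(- \frac{1}{3897}\right) = - \frac{8}{3897}$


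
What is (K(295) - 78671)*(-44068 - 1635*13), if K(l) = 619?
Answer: 5098590796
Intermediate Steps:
(K(295) - 78671)*(-44068 - 1635*13) = (619 - 78671)*(-44068 - 1635*13) = -78052*(-44068 - 21255) = -78052*(-65323) = 5098590796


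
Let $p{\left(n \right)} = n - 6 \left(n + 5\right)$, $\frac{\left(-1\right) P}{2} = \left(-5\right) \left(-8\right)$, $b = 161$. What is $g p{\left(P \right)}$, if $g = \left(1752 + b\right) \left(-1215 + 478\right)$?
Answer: $-521655970$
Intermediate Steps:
$P = -80$ ($P = - 2 \left(\left(-5\right) \left(-8\right)\right) = \left(-2\right) 40 = -80$)
$p{\left(n \right)} = -30 - 5 n$ ($p{\left(n \right)} = n - 6 \left(5 + n\right) = n - \left(30 + 6 n\right) = -30 - 5 n$)
$g = -1409881$ ($g = \left(1752 + 161\right) \left(-1215 + 478\right) = 1913 \left(-737\right) = -1409881$)
$g p{\left(P \right)} = - 1409881 \left(-30 - -400\right) = - 1409881 \left(-30 + 400\right) = \left(-1409881\right) 370 = -521655970$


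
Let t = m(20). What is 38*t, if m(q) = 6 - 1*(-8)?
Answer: 532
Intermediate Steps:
m(q) = 14 (m(q) = 6 + 8 = 14)
t = 14
38*t = 38*14 = 532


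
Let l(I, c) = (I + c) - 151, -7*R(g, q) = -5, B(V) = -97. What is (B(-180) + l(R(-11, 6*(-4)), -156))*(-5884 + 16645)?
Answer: -30378303/7 ≈ -4.3398e+6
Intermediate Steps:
R(g, q) = 5/7 (R(g, q) = -1/7*(-5) = 5/7)
l(I, c) = -151 + I + c
(B(-180) + l(R(-11, 6*(-4)), -156))*(-5884 + 16645) = (-97 + (-151 + 5/7 - 156))*(-5884 + 16645) = (-97 - 2144/7)*10761 = -2823/7*10761 = -30378303/7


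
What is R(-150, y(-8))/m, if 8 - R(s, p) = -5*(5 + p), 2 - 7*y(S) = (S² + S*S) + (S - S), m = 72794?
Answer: -57/72794 ≈ -0.00078303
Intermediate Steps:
y(S) = 2/7 - 2*S²/7 (y(S) = 2/7 - ((S² + S*S) + (S - S))/7 = 2/7 - ((S² + S²) + 0)/7 = 2/7 - (2*S² + 0)/7 = 2/7 - 2*S²/7)
R(s, p) = 33 + 5*p (R(s, p) = 8 - (-5)*(5 + p) = 8 - (-25 - 5*p) = 8 + (25 + 5*p) = 33 + 5*p)
R(-150, y(-8))/m = (33 + 5*(2/7 - 2/7*(-8)²))/72794 = (33 + 5*(2/7 - 2/7*64))*(1/72794) = (33 + 5*(2/7 - 128/7))*(1/72794) = (33 + 5*(-18))*(1/72794) = (33 - 90)*(1/72794) = -57*1/72794 = -57/72794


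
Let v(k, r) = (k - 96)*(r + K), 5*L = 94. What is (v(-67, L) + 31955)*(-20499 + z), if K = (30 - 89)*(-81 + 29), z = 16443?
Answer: 9555802152/5 ≈ 1.9112e+9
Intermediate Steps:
L = 94/5 (L = (⅕)*94 = 94/5 ≈ 18.800)
K = 3068 (K = -59*(-52) = 3068)
v(k, r) = (-96 + k)*(3068 + r) (v(k, r) = (k - 96)*(r + 3068) = (-96 + k)*(3068 + r))
(v(-67, L) + 31955)*(-20499 + z) = ((-294528 - 96*94/5 + 3068*(-67) - 67*94/5) + 31955)*(-20499 + 16443) = ((-294528 - 9024/5 - 205556 - 6298/5) + 31955)*(-4056) = (-2515742/5 + 31955)*(-4056) = -2355967/5*(-4056) = 9555802152/5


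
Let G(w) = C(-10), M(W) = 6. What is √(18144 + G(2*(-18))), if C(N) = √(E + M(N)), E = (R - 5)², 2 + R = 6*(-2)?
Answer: √(18144 + √367) ≈ 134.77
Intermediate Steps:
R = -14 (R = -2 + 6*(-2) = -2 - 12 = -14)
E = 361 (E = (-14 - 5)² = (-19)² = 361)
C(N) = √367 (C(N) = √(361 + 6) = √367)
G(w) = √367
√(18144 + G(2*(-18))) = √(18144 + √367)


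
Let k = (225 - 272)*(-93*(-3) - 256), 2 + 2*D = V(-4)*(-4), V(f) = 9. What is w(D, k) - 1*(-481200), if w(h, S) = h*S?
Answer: 501739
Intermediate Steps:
D = -19 (D = -1 + (9*(-4))/2 = -1 + (½)*(-36) = -1 - 18 = -19)
k = -1081 (k = -47*(279 - 256) = -47*23 = -1081)
w(h, S) = S*h
w(D, k) - 1*(-481200) = -1081*(-19) - 1*(-481200) = 20539 + 481200 = 501739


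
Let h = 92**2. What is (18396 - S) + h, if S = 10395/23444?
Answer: 629695445/23444 ≈ 26860.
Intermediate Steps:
h = 8464
S = 10395/23444 (S = 10395*(1/23444) = 10395/23444 ≈ 0.44340)
(18396 - S) + h = (18396 - 1*10395/23444) + 8464 = (18396 - 10395/23444) + 8464 = 431265429/23444 + 8464 = 629695445/23444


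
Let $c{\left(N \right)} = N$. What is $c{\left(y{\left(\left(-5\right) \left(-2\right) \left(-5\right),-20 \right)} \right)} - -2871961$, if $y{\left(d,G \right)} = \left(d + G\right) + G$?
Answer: $2871871$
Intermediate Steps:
$y{\left(d,G \right)} = d + 2 G$ ($y{\left(d,G \right)} = \left(G + d\right) + G = d + 2 G$)
$c{\left(y{\left(\left(-5\right) \left(-2\right) \left(-5\right),-20 \right)} \right)} - -2871961 = \left(\left(-5\right) \left(-2\right) \left(-5\right) + 2 \left(-20\right)\right) - -2871961 = \left(10 \left(-5\right) - 40\right) + 2871961 = \left(-50 - 40\right) + 2871961 = -90 + 2871961 = 2871871$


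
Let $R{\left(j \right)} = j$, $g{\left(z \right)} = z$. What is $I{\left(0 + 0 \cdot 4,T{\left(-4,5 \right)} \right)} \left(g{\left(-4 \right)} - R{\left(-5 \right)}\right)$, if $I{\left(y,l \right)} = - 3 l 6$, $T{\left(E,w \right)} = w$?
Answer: $-90$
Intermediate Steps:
$I{\left(y,l \right)} = - 18 l$
$I{\left(0 + 0 \cdot 4,T{\left(-4,5 \right)} \right)} \left(g{\left(-4 \right)} - R{\left(-5 \right)}\right) = \left(-18\right) 5 \left(-4 - -5\right) = - 90 \left(-4 + 5\right) = \left(-90\right) 1 = -90$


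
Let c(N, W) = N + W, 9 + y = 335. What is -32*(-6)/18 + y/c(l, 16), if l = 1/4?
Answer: 5992/195 ≈ 30.728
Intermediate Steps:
l = ¼ ≈ 0.25000
y = 326 (y = -9 + 335 = 326)
-32*(-6)/18 + y/c(l, 16) = -32*(-6)/18 + 326/(¼ + 16) = 192*(1/18) + 326/(65/4) = 32/3 + 326*(4/65) = 32/3 + 1304/65 = 5992/195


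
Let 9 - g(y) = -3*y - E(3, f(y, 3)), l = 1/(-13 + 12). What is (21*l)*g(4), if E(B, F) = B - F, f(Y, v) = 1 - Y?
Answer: -567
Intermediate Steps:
l = -1 (l = 1/(-1) = -1)
g(y) = 11 + 4*y (g(y) = 9 - (-3*y - (3 - (1 - y))) = 9 - (-3*y - (3 + (-1 + y))) = 9 - (-3*y - (2 + y)) = 9 - (-3*y + (-2 - y)) = 9 - (-2 - 4*y) = 9 + (2 + 4*y) = 11 + 4*y)
(21*l)*g(4) = (21*(-1))*(11 + 4*4) = -21*(11 + 16) = -21*27 = -567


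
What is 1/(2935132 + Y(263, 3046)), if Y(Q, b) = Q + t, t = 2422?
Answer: 1/2937817 ≈ 3.4039e-7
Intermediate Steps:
Y(Q, b) = 2422 + Q (Y(Q, b) = Q + 2422 = 2422 + Q)
1/(2935132 + Y(263, 3046)) = 1/(2935132 + (2422 + 263)) = 1/(2935132 + 2685) = 1/2937817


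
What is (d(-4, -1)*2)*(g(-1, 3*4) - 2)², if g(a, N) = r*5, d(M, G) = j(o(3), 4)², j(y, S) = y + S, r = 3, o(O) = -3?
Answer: 338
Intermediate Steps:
j(y, S) = S + y
d(M, G) = 1 (d(M, G) = (4 - 3)² = 1² = 1)
g(a, N) = 15 (g(a, N) = 3*5 = 15)
(d(-4, -1)*2)*(g(-1, 3*4) - 2)² = (1*2)*(15 - 2)² = 2*13² = 2*169 = 338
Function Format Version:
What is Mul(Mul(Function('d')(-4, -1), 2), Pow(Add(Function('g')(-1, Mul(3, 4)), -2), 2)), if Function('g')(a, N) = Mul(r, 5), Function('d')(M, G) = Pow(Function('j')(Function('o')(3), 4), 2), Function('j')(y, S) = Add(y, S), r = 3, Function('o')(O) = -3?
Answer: 338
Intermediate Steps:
Function('j')(y, S) = Add(S, y)
Function('d')(M, G) = 1 (Function('d')(M, G) = Pow(Add(4, -3), 2) = Pow(1, 2) = 1)
Function('g')(a, N) = 15 (Function('g')(a, N) = Mul(3, 5) = 15)
Mul(Mul(Function('d')(-4, -1), 2), Pow(Add(Function('g')(-1, Mul(3, 4)), -2), 2)) = Mul(Mul(1, 2), Pow(Add(15, -2), 2)) = Mul(2, Pow(13, 2)) = Mul(2, 169) = 338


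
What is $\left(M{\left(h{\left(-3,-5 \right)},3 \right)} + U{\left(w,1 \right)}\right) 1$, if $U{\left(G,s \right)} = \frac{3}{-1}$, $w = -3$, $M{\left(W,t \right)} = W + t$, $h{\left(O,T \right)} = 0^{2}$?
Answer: $0$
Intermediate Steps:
$h{\left(O,T \right)} = 0$
$U{\left(G,s \right)} = -3$ ($U{\left(G,s \right)} = 3 \left(-1\right) = -3$)
$\left(M{\left(h{\left(-3,-5 \right)},3 \right)} + U{\left(w,1 \right)}\right) 1 = \left(\left(0 + 3\right) - 3\right) 1 = \left(3 - 3\right) 1 = 0 \cdot 1 = 0$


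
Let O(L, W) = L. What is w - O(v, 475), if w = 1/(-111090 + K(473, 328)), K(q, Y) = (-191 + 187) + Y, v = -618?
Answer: 68453387/110766 ≈ 618.00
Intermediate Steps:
K(q, Y) = -4 + Y
w = -1/110766 (w = 1/(-111090 + (-4 + 328)) = 1/(-111090 + 324) = 1/(-110766) = -1/110766 ≈ -9.0280e-6)
w - O(v, 475) = -1/110766 - 1*(-618) = -1/110766 + 618 = 68453387/110766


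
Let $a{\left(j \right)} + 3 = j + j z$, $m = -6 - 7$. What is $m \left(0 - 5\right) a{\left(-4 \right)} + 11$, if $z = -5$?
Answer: $856$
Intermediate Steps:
$m = -13$
$a{\left(j \right)} = -3 - 4 j$ ($a{\left(j \right)} = -3 + \left(j + j \left(-5\right)\right) = -3 + \left(j - 5 j\right) = -3 - 4 j$)
$m \left(0 - 5\right) a{\left(-4 \right)} + 11 = - 13 \left(0 - 5\right) \left(-3 - -16\right) + 11 = - 13 \left(- 5 \left(-3 + 16\right)\right) + 11 = - 13 \left(\left(-5\right) 13\right) + 11 = \left(-13\right) \left(-65\right) + 11 = 845 + 11 = 856$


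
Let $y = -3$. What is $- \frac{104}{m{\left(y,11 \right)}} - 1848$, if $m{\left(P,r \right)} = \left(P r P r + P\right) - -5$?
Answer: $- \frac{2016272}{1091} \approx -1848.1$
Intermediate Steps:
$m{\left(P,r \right)} = 5 + P + P^{2} r^{2}$ ($m{\left(P,r \right)} = \left(r P^{2} r + P\right) + 5 = \left(P^{2} r^{2} + P\right) + 5 = \left(P + P^{2} r^{2}\right) + 5 = 5 + P + P^{2} r^{2}$)
$- \frac{104}{m{\left(y,11 \right)}} - 1848 = - \frac{104}{5 - 3 + \left(-3\right)^{2} \cdot 11^{2}} - 1848 = - \frac{104}{5 - 3 + 9 \cdot 121} - 1848 = - \frac{104}{5 - 3 + 1089} - 1848 = - \frac{104}{1091} - 1848 = - \frac{2016272}{1091}$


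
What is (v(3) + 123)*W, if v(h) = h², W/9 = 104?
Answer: 123552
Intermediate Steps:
W = 936 (W = 9*104 = 936)
(v(3) + 123)*W = (3² + 123)*936 = (9 + 123)*936 = 132*936 = 123552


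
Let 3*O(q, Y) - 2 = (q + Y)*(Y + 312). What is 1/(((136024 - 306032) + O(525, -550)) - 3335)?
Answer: -1/171359 ≈ -5.8357e-6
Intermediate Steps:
O(q, Y) = ⅔ + (312 + Y)*(Y + q)/3 (O(q, Y) = ⅔ + ((q + Y)*(Y + 312))/3 = ⅔ + ((Y + q)*(312 + Y))/3 = ⅔ + ((312 + Y)*(Y + q))/3 = ⅔ + (312 + Y)*(Y + q)/3)
1/(((136024 - 306032) + O(525, -550)) - 3335) = 1/(((136024 - 306032) + (⅔ + 104*(-550) + 104*525 + (⅓)*(-550)² + (⅓)*(-550)*525)) - 3335) = 1/((-170008 + (⅔ - 57200 + 54600 + (⅓)*302500 - 96250)) - 3335) = 1/((-170008 + (⅔ - 57200 + 54600 + 302500/3 - 96250)) - 3335) = 1/((-170008 + 1984) - 3335) = 1/(-168024 - 3335) = 1/(-171359) = -1/171359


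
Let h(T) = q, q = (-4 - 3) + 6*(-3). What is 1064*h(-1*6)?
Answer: -26600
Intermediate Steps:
q = -25 (q = -7 - 18 = -25)
h(T) = -25
1064*h(-1*6) = 1064*(-25) = -26600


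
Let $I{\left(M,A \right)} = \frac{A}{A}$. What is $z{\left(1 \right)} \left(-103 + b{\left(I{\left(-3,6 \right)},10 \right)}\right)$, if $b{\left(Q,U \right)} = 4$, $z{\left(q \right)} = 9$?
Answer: $-891$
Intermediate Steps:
$I{\left(M,A \right)} = 1$
$z{\left(1 \right)} \left(-103 + b{\left(I{\left(-3,6 \right)},10 \right)}\right) = 9 \left(-103 + 4\right) = 9 \left(-99\right) = -891$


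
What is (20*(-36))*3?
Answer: -2160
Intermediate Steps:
(20*(-36))*3 = -720*3 = -2160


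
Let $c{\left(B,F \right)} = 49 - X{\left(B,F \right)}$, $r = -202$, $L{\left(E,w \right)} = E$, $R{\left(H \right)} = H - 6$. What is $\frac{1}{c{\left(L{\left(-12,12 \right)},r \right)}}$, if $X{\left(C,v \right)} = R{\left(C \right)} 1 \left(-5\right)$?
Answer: $- \frac{1}{41} \approx -0.02439$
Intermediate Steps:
$R{\left(H \right)} = -6 + H$ ($R{\left(H \right)} = H - 6 = -6 + H$)
$X{\left(C,v \right)} = 30 - 5 C$ ($X{\left(C,v \right)} = \left(-6 + C\right) 1 \left(-5\right) = \left(-6 + C\right) \left(-5\right) = 30 - 5 C$)
$c{\left(B,F \right)} = 19 + 5 B$ ($c{\left(B,F \right)} = 49 - \left(30 - 5 B\right) = 49 + \left(-30 + 5 B\right) = 19 + 5 B$)
$\frac{1}{c{\left(L{\left(-12,12 \right)},r \right)}} = \frac{1}{19 + 5 \left(-12\right)} = \frac{1}{19 - 60} = \frac{1}{-41} = - \frac{1}{41}$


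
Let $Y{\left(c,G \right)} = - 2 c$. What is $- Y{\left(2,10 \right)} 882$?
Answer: $3528$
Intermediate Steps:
$- Y{\left(2,10 \right)} 882 = - \left(-2\right) 2 \cdot 882 = \left(-1\right) \left(-4\right) 882 = 4 \cdot 882 = 3528$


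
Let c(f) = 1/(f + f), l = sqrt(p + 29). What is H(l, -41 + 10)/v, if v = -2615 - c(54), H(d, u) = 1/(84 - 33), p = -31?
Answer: -36/4801157 ≈ -7.4982e-6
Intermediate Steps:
l = I*sqrt(2) (l = sqrt(-31 + 29) = sqrt(-2) = I*sqrt(2) ≈ 1.4142*I)
c(f) = 1/(2*f)
H(d, u) = 1/51
v = -282421/108 (v = -2615 - 1/(2*54) = -2615 - 1*1/108 = -2615 - 1/108 = -282421/108 ≈ -2615.0)
H(l, -41 + 10)/v = 1/(51*(-282421/108)) = (1/51)*(-108/282421) = -36/4801157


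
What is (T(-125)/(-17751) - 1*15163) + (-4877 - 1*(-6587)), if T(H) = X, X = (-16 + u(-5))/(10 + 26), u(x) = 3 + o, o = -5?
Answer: -477608405/35502 ≈ -13453.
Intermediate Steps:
u(x) = -2 (u(x) = 3 - 5 = -2)
X = -½ (X = (-16 - 2)/(10 + 26) = -18/36 = -18*1/36 = -½ ≈ -0.50000)
T(H) = -½
(T(-125)/(-17751) - 1*15163) + (-4877 - 1*(-6587)) = (-½/(-17751) - 1*15163) + (-4877 - 1*(-6587)) = (-½*(-1/17751) - 15163) + (-4877 + 6587) = (1/35502 - 15163) + 1710 = -538316825/35502 + 1710 = -477608405/35502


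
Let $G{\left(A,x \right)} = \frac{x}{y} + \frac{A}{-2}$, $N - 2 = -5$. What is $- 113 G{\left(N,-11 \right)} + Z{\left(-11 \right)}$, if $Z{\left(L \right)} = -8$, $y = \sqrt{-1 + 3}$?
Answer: $- \frac{355}{2} + \frac{1243 \sqrt{2}}{2} \approx 701.43$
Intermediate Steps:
$N = -3$ ($N = 2 - 5 = -3$)
$y = \sqrt{2} \approx 1.4142$
$G{\left(A,x \right)} = - \frac{A}{2} + \frac{x \sqrt{2}}{2}$ ($G{\left(A,x \right)} = \frac{x}{\sqrt{2}} + \frac{A}{-2} = x \frac{\sqrt{2}}{2} + A \left(- \frac{1}{2}\right) = \frac{x \sqrt{2}}{2} - \frac{A}{2} = - \frac{A}{2} + \frac{x \sqrt{2}}{2}$)
$- 113 G{\left(N,-11 \right)} + Z{\left(-11 \right)} = - 113 \left(\left(- \frac{1}{2}\right) \left(-3\right) + \frac{1}{2} \left(-11\right) \sqrt{2}\right) - 8 = - 113 \left(\frac{3}{2} - \frac{11 \sqrt{2}}{2}\right) - 8 = \left(- \frac{339}{2} + \frac{1243 \sqrt{2}}{2}\right) - 8 = - \frac{355}{2} + \frac{1243 \sqrt{2}}{2}$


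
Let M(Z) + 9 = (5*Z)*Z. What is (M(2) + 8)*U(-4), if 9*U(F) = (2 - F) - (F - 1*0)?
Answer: 190/9 ≈ 21.111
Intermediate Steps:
M(Z) = -9 + 5*Z**2 (M(Z) = -9 + (5*Z)*Z = -9 + 5*Z**2)
U(F) = 2/9 - 2*F/9 (U(F) = ((2 - F) - (F - 1*0))/9 = ((2 - F) - (F + 0))/9 = ((2 - F) - F)/9 = (2 - 2*F)/9 = 2/9 - 2*F/9)
(M(2) + 8)*U(-4) = ((-9 + 5*2**2) + 8)*(2/9 - 2/9*(-4)) = ((-9 + 5*4) + 8)*(2/9 + 8/9) = ((-9 + 20) + 8)*(10/9) = (11 + 8)*(10/9) = 19*(10/9) = 190/9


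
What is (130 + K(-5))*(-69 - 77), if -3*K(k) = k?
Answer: -57670/3 ≈ -19223.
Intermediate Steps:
K(k) = -k/3
(130 + K(-5))*(-69 - 77) = (130 - ⅓*(-5))*(-69 - 77) = (130 + 5/3)*(-146) = (395/3)*(-146) = -57670/3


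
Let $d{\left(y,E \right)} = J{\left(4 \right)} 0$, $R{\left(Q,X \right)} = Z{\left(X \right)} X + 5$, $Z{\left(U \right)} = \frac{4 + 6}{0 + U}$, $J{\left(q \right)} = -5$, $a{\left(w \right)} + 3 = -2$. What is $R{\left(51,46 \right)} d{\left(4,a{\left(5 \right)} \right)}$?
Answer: $0$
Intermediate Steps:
$a{\left(w \right)} = -5$ ($a{\left(w \right)} = -3 - 2 = -5$)
$Z{\left(U \right)} = \frac{10}{U}$
$R{\left(Q,X \right)} = 15$ ($R{\left(Q,X \right)} = \frac{10}{X} X + 5 = 10 + 5 = 15$)
$d{\left(y,E \right)} = 0$ ($d{\left(y,E \right)} = \left(-5\right) 0 = 0$)
$R{\left(51,46 \right)} d{\left(4,a{\left(5 \right)} \right)} = 15 \cdot 0 = 0$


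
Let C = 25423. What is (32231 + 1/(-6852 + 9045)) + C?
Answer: 126435223/2193 ≈ 57654.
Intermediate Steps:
(32231 + 1/(-6852 + 9045)) + C = (32231 + 1/(-6852 + 9045)) + 25423 = (32231 + 1/2193) + 25423 = 70682584/2193 + 25423 = 126435223/2193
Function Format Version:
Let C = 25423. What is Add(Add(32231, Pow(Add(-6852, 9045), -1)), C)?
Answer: Rational(126435223, 2193) ≈ 57654.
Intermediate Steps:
Add(Add(32231, Pow(Add(-6852, 9045), -1)), C) = Add(Add(32231, Pow(Add(-6852, 9045), -1)), 25423) = Add(Add(32231, Pow(2193, -1)), 25423) = Add(Add(32231, Rational(1, 2193)), 25423) = Add(Rational(70682584, 2193), 25423) = Rational(126435223, 2193)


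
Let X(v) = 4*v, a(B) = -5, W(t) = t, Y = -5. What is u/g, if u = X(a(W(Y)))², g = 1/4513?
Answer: 1805200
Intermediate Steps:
g = 1/4513 ≈ 0.00022158
u = 400 (u = (4*(-5))² = (-20)² = 400)
u/g = 400/(1/4513) = 400*4513 = 1805200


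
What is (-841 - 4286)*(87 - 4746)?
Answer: 23886693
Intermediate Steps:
(-841 - 4286)*(87 - 4746) = -5127*(-4659) = 23886693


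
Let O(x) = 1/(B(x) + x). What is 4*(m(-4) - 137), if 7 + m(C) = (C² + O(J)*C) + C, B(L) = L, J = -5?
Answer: -2632/5 ≈ -526.40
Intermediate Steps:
O(x) = 1/(2*x) (O(x) = 1/(x + x) = 1/(2*x))
m(C) = -7 + C² + 9*C/10 (m(C) = -7 + ((C² + ((½)/(-5))*C) + C) = -7 + ((C² + ((½)*(-⅕))*C) + C) = -7 + ((C² - C/10) + C) = -7 + (C² + 9*C/10) = -7 + C² + 9*C/10)
4*(m(-4) - 137) = 4*((-7 + (-4)² + (9/10)*(-4)) - 137) = 4*((-7 + 16 - 18/5) - 137) = 4*(27/5 - 137) = 4*(-658/5) = -2632/5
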